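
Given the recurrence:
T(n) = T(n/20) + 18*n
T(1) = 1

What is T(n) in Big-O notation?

Geometric series: 18*n*(1 + 1/20 + 1/20^2 + ...) = O(n). T(n) = O(n).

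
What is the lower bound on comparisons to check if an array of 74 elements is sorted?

To verify 74 elements are sorted, we must compare each consecutive pair. Skipping any pair allows an adversary to swap them. Therefore 73 comparisons are necessary and sufficient.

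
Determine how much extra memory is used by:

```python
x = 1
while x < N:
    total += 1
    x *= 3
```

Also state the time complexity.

Space complexity: O(1).
Only a constant amount of auxiliary storage is used; nothing grows with n.
Time complexity: O(log n).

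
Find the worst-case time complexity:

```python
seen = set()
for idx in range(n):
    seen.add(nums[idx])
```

Time complexity: O(n).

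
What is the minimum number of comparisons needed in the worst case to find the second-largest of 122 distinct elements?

Lower bound: finding the max needs 122-1 comparisons. By the adversary weight-doubling argument, the max must personally win >= ceil(log_2(122)) = 7 comparisons; the 2nd-largest is among those 7 losers, needing 7-1 more comparisons. Total >= 122-1 + 7-1 = 127. A balanced knockout tournament achieves this.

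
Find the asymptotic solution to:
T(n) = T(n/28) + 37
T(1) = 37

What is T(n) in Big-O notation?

Each step divides n by 28 and adds 37. After log_28(n) steps, T(n) = O(log n).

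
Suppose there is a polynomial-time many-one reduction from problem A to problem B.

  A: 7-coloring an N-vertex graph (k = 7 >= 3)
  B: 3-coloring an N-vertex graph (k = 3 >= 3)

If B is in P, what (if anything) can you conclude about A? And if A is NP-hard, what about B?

A poly-time reduction A <=_p B means any A-instance can be transformed to a B-instance in poly time.
If B is in P: compose the reduction with B's poly-time algorithm to solve A in poly time, so A is in P.
If A is NP-hard: every NP problem reduces to A, which reduces to B; composing reductions, every NP problem reduces to B, so B is NP-hard.
(Here in fact A is NP-complete and B is NP-complete.)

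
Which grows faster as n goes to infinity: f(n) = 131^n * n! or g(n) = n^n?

f(n) = 131^n * n! grows faster: by Stirling n! ~ sqrt(2 pi n)(n/e)^n, so 131^n n! / n^n ~ (131/e)^n sqrt(2 pi n) -> infinity since 131/e > 1.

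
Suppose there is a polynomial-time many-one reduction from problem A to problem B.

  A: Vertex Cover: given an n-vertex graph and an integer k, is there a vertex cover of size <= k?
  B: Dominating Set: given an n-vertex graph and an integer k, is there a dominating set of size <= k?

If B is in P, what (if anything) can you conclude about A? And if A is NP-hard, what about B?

A poly-time reduction A <=_p B means any A-instance can be transformed to a B-instance in poly time.
If B is in P: compose the reduction with B's poly-time algorithm to solve A in poly time, so A is in P.
If A is NP-hard: every NP problem reduces to A, which reduces to B; composing reductions, every NP problem reduces to B, so B is NP-hard.
(Here in fact A is NP-complete and B is NP-complete.)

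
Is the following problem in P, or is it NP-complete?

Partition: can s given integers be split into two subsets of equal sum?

This problem is NP-complete: Subset Sum reduces to it (one of Karp's 21 NP-complete problems).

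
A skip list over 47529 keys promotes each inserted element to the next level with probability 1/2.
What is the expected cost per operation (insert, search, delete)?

Expected number of levels is O(log_2(47529)) = O(log n). A search visits O(1) expected nodes per level over O(log n) levels. Insert/delete are a search plus O(1) pointer updates per level. Expected O(log n) per operation.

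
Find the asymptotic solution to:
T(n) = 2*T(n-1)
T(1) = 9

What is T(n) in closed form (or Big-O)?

Each step multiplies by 2. T(n) = T(1)*2^(n-1) = 9*2^(n-1).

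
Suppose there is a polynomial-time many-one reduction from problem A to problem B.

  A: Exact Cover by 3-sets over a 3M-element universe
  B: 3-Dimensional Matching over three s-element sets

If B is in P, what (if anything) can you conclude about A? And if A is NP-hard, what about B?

A poly-time reduction A <=_p B means any A-instance can be transformed to a B-instance in poly time.
If B is in P: compose the reduction with B's poly-time algorithm to solve A in poly time, so A is in P.
If A is NP-hard: every NP problem reduces to A, which reduces to B; composing reductions, every NP problem reduces to B, so B is NP-hard.
(Here in fact A is NP-complete and B is NP-complete.)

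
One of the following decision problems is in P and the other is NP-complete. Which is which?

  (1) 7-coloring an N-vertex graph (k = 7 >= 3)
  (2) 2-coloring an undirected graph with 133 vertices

(1) is NP-complete: graph k-coloring for k>=3 is NP-complete by reduction from 3-SAT.
(2) is P: 2-coloring is bipartiteness testing via BFS, O(V+E).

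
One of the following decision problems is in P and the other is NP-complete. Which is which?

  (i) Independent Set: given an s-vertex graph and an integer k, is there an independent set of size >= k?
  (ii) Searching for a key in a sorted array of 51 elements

(i) is NP-complete: complement of Clique (with k part of the input).
(ii) is P: binary search runs in O(log n).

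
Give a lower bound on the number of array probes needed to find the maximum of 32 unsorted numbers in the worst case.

Adversary: any unprobed cell could hold a value larger than everything seen so far. If fewer than 32 cells are probed, the adversary places the max in an unprobed cell. So all 32 cells must be examined; together with 32-1 comparisons this is tight.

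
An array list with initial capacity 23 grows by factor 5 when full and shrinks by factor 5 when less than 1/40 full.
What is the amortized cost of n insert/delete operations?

Using potential function Phi = |5*size - capacity|. Resizing costs are offset by potential release. Amortized O(1) per operation.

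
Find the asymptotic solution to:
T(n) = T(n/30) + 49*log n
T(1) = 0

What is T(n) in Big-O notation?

Each of the log_30(n) levels adds O(log n). T(n) = O(log^2 n).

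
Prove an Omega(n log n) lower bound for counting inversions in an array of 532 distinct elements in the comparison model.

Decision-tree argument: at any leaf, the comparisons made (with transitivity) must totally order all 532 elements -- otherwise some pair (i,j) is unordered, and an adversary can present two inputs agreeing on every comparison made but with that pair flipped, changing the inversion count by 1, so the leaf's output is wrong on one of them. Hence the tree has >= 532! leaves and height >= log_2(532!) = Omega(n log n). Modified merge sort achieves O(n log n).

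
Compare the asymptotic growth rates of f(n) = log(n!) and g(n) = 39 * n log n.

f(n) = log(n!) and g(n) = 39 * n log n are Theta of each other: Stirling: log(n!) = n log n - n + O(log n) = Theta(n log n); the constant 39 doesn't change the Theta class.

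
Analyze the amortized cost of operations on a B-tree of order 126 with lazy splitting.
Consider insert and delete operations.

In a B-tree of order 126, a node splits when it has 126 keys. With lazy splitting, we use potential Phi = number of full nodes + number of near-empty nodes. Each split costs O(1) but reduces potential. Between splits, at least 63 insertions must occur in that node. Amortized structural cost is O(1) per operation, plus O(log_126 n) traversal.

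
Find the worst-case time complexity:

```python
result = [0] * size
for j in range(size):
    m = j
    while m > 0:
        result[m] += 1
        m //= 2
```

Time complexity: O(n log n).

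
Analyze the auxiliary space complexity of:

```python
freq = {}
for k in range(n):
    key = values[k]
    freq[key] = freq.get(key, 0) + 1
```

Space complexity: O(n).
Auxiliary storage grows linearly with the input size n in the worst case.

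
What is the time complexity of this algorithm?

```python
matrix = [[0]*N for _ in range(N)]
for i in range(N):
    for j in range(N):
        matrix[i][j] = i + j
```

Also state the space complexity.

Time complexity: O(n^2).
Space complexity: O(n^2).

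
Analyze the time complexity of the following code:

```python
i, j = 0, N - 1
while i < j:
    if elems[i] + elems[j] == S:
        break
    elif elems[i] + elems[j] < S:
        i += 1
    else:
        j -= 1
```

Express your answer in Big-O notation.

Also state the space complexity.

Time complexity: O(n).
Space complexity: O(1).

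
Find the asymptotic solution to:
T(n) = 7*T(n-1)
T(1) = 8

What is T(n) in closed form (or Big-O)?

Each step multiplies by 7. T(n) = T(1)*7^(n-1) = 8*7^(n-1).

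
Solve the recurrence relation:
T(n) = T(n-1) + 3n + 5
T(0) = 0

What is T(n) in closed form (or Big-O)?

Dominant term in sum is 3*sum(i, i=1..n) = 3*n*(n+1)/2 = O(n^2).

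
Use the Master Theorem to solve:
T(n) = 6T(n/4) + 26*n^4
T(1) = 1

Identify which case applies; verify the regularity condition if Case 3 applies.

a=6, b=4, f(n)=26*n^4.
log_4(6) = 1.292 < 4.
f(n) = Omega(n^(1.292+epsilon)) for some epsilon > 0, so Case 3 is the candidate.
Regularity: a*f(n/b) = 6*26*(n/4)^4 = (6/256)*26*n^4 <= c*f(n) with c = 6/256 < 1. Satisfied.
Case 3: T(n) = Theta(n^4).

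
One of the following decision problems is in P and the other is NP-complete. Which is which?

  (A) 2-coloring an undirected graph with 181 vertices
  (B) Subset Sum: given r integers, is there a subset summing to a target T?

(A) is P: 2-coloring is bipartiteness testing via BFS, O(V+E).
(B) is NP-complete: one of Karp's 21 NP-complete problems.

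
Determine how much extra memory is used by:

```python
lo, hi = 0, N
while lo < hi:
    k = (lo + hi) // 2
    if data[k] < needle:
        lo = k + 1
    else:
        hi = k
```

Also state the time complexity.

Space complexity: O(1).
Only a constant amount of auxiliary storage is used; nothing grows with n.
Time complexity: O(log n).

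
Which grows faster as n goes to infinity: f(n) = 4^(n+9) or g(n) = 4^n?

f(n) = 4^(n+9) and g(n) = 4^n are Theta of each other: 4^(n+9) = 4^9 * 4^n = Theta(4^n).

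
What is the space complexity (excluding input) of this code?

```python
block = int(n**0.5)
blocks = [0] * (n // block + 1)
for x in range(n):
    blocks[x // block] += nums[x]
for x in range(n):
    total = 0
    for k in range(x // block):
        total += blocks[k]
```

Space complexity: O(sqrt(n)).
Storage scales with sqrt(n).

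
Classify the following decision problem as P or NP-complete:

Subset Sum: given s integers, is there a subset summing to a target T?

This problem is NP-complete: one of Karp's 21 NP-complete problems.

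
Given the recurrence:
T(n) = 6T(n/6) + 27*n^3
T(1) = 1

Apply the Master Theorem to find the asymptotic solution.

a=6, b=6, f(n)=27*n^3. log_6(6) = 1 < 3. Case 3: T(n) = O(n^3).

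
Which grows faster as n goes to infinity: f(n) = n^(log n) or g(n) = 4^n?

g(n) = 4^n grows faster: take logs: log(n^(log n)) = (log n)^2, log(4^n) = n log 4; n dominates (log n)^2.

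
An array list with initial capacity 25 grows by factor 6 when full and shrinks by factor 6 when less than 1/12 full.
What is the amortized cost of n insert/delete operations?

Using potential function Phi = |6*size - capacity|. Resizing costs are offset by potential release. Amortized O(1) per operation.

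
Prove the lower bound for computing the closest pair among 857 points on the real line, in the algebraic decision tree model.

Reduction from element distinctness: given 857 reals, the closest-pair distance is 0 iff two are equal. Element distinctness has an Omega(n log n) lower bound in the algebraic decision tree model (Ben-Or). Therefore closest pair on a line also requires Omega(n log n). Sorting then a linear scan achieves this.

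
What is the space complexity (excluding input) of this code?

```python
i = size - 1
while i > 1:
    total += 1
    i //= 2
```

Space complexity: O(1).
Only a constant amount of auxiliary storage is used; nothing grows with n.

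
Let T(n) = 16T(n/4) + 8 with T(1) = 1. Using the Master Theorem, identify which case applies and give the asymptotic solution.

a=16, b=4, f(n)=8.
log_4(16) = 2 > 0.
Since f(n) = O(n^0) is polynomially smaller than n^2, Case 1 applies.
T(n) = Theta(n^2).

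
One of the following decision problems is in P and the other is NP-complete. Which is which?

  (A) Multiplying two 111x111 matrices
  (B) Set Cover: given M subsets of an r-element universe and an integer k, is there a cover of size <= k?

(A) is P: the schoolbook algorithm runs in O(n^3).
(B) is NP-complete: one of Karp's 21 NP-complete problems (with k part of the input).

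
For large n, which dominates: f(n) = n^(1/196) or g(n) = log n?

f(n) = n^(1/196) grows faster: any positive power of n dominates log n.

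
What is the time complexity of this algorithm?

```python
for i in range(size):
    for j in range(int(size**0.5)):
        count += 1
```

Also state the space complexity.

Time complexity: O(n * sqrt(n)).
Space complexity: O(1).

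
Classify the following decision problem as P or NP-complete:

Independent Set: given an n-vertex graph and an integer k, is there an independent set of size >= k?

This problem is NP-complete: complement of Clique (with k part of the input).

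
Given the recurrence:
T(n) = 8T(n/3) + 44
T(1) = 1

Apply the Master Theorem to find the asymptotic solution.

a=8, b=3, f(n)=44. log_3(8) = 1.893. Case 1 of Master Theorem: T(n) = O(n^1.893).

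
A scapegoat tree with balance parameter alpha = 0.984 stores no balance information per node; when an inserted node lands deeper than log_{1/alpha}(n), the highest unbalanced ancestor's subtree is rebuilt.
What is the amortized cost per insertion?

Search/insert path is O(log n). A rebuild of a subtree of size s costs O(s), but with alpha = 0.984 at least Omega(s) insertions must have occurred in that subtree since its last rebuild. Charging O(1) of the rebuild to each such insertion gives O(log n) amortized.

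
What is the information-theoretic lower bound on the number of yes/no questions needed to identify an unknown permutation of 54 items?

There are 54! = 230843697339241380472092742683027581083278564571807941132288000000000000 permutations. Each yes/no question gives at most 1 bit, so at least ceil(log_2(230843697339241380472092742683027581083278564571807941132288000000000000)) = 238 questions are needed.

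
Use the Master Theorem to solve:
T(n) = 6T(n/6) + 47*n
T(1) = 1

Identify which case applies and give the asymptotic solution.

a=6, b=6, f(n)=47*n.
log_6(6) = 1, so n^(log_b(a)) = n.
f(n) = Theta(n), so Case 2 applies.
T(n) = Theta(n log n).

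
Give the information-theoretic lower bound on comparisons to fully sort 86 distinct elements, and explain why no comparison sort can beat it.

A comparison sort is a binary decision tree whose leaves are the 86! = 24227095383672732381765523203441259715284870552429381750838764496720162249742450276789464634901319465571660595200000000000000000000 possible output permutations. A binary tree with L leaves has height >= ceil(log_2(L)). So any comparison sort needs >= ceil(log_2(86!)) = 434 comparisons in the worst case.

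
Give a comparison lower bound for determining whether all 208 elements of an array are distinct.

In the algebraic decision-tree model, the YES region for element distinctness on 208 elements has 208! connected components (one per ordering). Ben-Or's theorem then gives a lower bound of Omega(log(n!)) = Omega(n log n).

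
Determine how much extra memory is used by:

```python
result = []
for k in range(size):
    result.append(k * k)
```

Space complexity: O(n).
Auxiliary storage grows linearly with the input size n in the worst case.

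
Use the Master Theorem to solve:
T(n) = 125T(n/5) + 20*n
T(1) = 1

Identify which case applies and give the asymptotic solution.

a=125, b=5, f(n)=20*n.
log_5(125) = 3 > 1.
Since f(n) = O(n^1) is polynomially smaller than n^3, Case 1 applies.
T(n) = Theta(n^3).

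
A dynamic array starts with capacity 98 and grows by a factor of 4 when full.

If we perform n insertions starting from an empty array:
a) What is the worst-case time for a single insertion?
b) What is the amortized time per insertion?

(a) Worst-case single insertion: O(n) -- when the array is full at capacity c, the resize copies all c elements, and c can be Theta(n).
(b) Resizes happen at sizes 98, 392, 1568, ... Total copy cost for n insertions: 98 + 392 + ... = O(n) (geometric series with ratio 1/4). Amortized cost per insertion: O(n)/n = O(1).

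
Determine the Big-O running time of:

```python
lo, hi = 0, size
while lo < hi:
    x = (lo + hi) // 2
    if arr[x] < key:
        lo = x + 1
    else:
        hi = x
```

Time complexity: O(log n).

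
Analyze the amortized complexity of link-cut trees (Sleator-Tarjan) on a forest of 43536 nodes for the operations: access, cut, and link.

Link-cut trees represent the forest using splay trees over preferred paths. With potential Phi = sum over nodes of log(size of virtual subtree), each access on 43536 nodes is O(log 43536) = O(log n) amortized by the splay-tree access lemma. Cut and link are O(1) plus one access.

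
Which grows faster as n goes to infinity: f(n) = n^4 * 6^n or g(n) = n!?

g(n) = n! grows faster: by Stirling n! ~ (n/e)^n sqrt(2*pi*n); (n/e)^n eventually dominates n^4 * 6^n.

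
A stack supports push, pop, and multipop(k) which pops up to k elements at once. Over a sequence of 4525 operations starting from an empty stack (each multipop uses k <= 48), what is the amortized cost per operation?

Each element is pushed exactly once and popped at most once (whether by pop or as part of a multipop). So the total number of individual pops over the whole sequence is at most the number of pushes, which is at most 4525. Total work <= 2 * 4525, hence O(1) amortized per operation.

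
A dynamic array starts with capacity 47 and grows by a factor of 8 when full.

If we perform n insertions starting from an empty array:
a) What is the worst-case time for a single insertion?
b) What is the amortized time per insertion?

(a) Worst-case single insertion: O(n) -- when the array is full at capacity c, the resize copies all c elements, and c can be Theta(n).
(b) Resizes happen at sizes 47, 376, 3008, ... Total copy cost for n insertions: 47 + 376 + ... = O(n) (geometric series with ratio 1/8). Amortized cost per insertion: O(n)/n = O(1).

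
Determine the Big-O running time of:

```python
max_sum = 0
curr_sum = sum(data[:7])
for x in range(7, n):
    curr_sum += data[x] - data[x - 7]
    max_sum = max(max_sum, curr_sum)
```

Time complexity: O(n).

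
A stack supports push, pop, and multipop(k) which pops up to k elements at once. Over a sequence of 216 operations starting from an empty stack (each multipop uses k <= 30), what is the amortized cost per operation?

Each element is pushed exactly once and popped at most once (whether by pop or as part of a multipop). So the total number of individual pops over the whole sequence is at most the number of pushes, which is at most 216. Total work <= 2 * 216, hence O(1) amortized per operation.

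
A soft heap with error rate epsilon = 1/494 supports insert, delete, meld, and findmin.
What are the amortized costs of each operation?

Soft heaps (Chazelle) allow up to an epsilon = 1/494 fraction of elements to have corrupted (raised) keys. Insert is O(log(1/epsilon)) = O(log 494) amortized -- the structure maintains heap-ordered binary trees of rank bounded by O(log(1/epsilon)). Meld concatenates root lists: O(1) amortized. Delete and findmin are O(1) amortized.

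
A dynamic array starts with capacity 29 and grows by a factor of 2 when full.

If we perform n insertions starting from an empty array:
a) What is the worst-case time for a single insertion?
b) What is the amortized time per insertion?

(a) Worst-case single insertion: O(n) -- when the array is full at capacity c, the resize copies all c elements, and c can be Theta(n).
(b) Resizes happen at sizes 29, 58, 116, ... Total copy cost for n insertions: 29 + 58 + ... = O(n) (geometric series with ratio 1/2). Amortized cost per insertion: O(n)/n = O(1).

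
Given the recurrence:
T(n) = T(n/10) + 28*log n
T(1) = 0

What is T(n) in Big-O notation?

Each of the log_10(n) levels adds O(log n). T(n) = O(log^2 n).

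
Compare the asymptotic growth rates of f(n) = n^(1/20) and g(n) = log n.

f(n) = n^(1/20) grows faster: any positive power of n dominates log n.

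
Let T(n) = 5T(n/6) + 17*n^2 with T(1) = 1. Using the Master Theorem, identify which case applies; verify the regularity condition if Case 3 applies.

a=5, b=6, f(n)=17*n^2.
log_6(5) = 0.8982 < 2.
f(n) = Omega(n^(0.8982+epsilon)) for some epsilon > 0, so Case 3 is the candidate.
Regularity: a*f(n/b) = 5*17*(n/6)^2 = (5/36)*17*n^2 <= c*f(n) with c = 5/36 < 1. Satisfied.
Case 3: T(n) = Theta(n^2).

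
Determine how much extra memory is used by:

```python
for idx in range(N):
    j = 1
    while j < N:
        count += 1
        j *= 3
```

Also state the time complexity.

Space complexity: O(1).
Only a constant amount of auxiliary storage is used; nothing grows with n.
Time complexity: O(n log n).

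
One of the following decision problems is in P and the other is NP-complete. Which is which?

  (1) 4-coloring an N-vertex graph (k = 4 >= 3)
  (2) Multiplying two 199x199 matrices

(1) is NP-complete: graph k-coloring for k>=3 is NP-complete by reduction from 3-SAT.
(2) is P: the schoolbook algorithm runs in O(n^3).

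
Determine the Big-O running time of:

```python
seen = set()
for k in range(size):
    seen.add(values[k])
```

Time complexity: O(n).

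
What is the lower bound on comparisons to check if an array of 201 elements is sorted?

To verify 201 elements are sorted, we must compare each consecutive pair. Skipping any pair allows an adversary to swap them. Therefore 200 comparisons are necessary and sufficient.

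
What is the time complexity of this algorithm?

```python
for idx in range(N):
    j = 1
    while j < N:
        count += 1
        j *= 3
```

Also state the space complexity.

Time complexity: O(n log n).
Space complexity: O(1).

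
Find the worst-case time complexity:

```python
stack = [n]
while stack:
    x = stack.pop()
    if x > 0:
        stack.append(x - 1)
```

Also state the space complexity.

Time complexity: O(n).
Space complexity: O(1).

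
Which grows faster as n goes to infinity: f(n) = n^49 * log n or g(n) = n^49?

f(n) = n^49 * log n grows faster: extra log n factor -> infinity.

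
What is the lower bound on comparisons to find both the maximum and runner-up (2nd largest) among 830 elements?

Lower bound: finding the max needs 830-1 comparisons. By an adversary weight-doubling argument, the maximum element must personally win at least ceil(log_2(830)) = 10 comparisons in any correct algorithm. The 2nd largest is among those 10 direct losers, and distinguishing it requires 10-1 more comparisons. Total >= 830-1 + 10-1 = 838. A balanced tournament achieves this bound exactly.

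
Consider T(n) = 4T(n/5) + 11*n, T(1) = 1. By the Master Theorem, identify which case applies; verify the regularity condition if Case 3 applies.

a=4, b=5, f(n)=11*n.
log_5(4) = 0.8614 < 1.
f(n) = Omega(n^(0.8614+epsilon)) for some epsilon > 0, so Case 3 is the candidate.
Regularity: a*f(n/b) = 4*11*(n/5)^1 = (4/5)*11*n^1 <= c*f(n) with c = 4/5 < 1. Satisfied.
Case 3: T(n) = Theta(n).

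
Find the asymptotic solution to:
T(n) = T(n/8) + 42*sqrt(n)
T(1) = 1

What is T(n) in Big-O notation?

Each level contributes sqrt(n/8^k). Geometric series with ratio 1/sqrt(8) < 1 sums to O(sqrt(n)).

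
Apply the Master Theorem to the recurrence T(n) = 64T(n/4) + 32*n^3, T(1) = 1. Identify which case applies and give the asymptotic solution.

a=64, b=4, f(n)=32*n^3.
log_4(64) = 3, so n^(log_b(a)) = n^3.
f(n) = Theta(n^3), so Case 2 applies.
T(n) = Theta(n^3 log n).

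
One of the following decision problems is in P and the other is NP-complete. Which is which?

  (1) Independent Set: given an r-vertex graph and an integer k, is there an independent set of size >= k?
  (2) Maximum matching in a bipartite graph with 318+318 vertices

(1) is NP-complete: complement of Clique (with k part of the input).
(2) is P: Hopcroft-Karp runs in O(E sqrt(V)).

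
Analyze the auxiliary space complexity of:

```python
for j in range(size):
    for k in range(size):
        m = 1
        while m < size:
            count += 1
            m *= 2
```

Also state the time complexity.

Space complexity: O(1).
Only a constant amount of auxiliary storage is used; nothing grows with n.
Time complexity: O(n^2 log n).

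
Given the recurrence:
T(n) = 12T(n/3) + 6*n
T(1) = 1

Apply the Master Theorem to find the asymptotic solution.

a=12, b=3, f(n)=6*n. log_3(12) = 2.262. Case 1 of Master Theorem: T(n) = O(n^2.262).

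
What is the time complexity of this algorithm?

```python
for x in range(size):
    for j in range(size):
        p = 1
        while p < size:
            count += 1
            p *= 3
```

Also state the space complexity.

Time complexity: O(n^2 log n).
Space complexity: O(1).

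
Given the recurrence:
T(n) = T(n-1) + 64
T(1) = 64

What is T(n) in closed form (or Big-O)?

Unrolling: T(n) = T(n-1) + 64 = T(n-2) + 2*64 = ... = T(1) + (n-1)*64 = 64 + (n-1)*64 = 64n.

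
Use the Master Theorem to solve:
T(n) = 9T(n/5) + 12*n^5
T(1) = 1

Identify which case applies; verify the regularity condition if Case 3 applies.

a=9, b=5, f(n)=12*n^5.
log_5(9) = 1.365 < 5.
f(n) = Omega(n^(1.365+epsilon)) for some epsilon > 0, so Case 3 is the candidate.
Regularity: a*f(n/b) = 9*12*(n/5)^5 = (9/3125)*12*n^5 <= c*f(n) with c = 9/3125 < 1. Satisfied.
Case 3: T(n) = Theta(n^5).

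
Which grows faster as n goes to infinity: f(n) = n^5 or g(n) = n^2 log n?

f(n) = n^5 grows faster: n^5 / (n^2 log n) = n^3/log n -> infinity.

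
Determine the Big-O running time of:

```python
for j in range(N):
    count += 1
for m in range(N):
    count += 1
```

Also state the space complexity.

Time complexity: O(n).
Space complexity: O(1).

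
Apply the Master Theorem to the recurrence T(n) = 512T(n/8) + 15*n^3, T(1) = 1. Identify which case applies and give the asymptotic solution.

a=512, b=8, f(n)=15*n^3.
log_8(512) = 3, so n^(log_b(a)) = n^3.
f(n) = Theta(n^3), so Case 2 applies.
T(n) = Theta(n^3 log n).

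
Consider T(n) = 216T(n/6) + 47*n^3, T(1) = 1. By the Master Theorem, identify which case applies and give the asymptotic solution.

a=216, b=6, f(n)=47*n^3.
log_6(216) = 3, so n^(log_b(a)) = n^3.
f(n) = Theta(n^3), so Case 2 applies.
T(n) = Theta(n^3 log n).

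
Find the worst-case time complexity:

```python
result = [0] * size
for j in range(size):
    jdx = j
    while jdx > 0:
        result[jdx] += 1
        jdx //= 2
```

Time complexity: O(n log n).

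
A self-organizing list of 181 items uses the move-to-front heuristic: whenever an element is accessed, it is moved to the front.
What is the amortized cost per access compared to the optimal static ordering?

With potential Phi = number of inversions between the MTF list and the optimal static list (at most C(181,2)), each access has amortized cost at most 2 * (cost under optimal static ordering). This is the move-to-front 2-competitiveness result.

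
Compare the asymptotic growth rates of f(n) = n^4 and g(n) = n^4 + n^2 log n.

f(n) = n^4 and g(n) = n^4 + n^2 log n are Theta of each other: the lower-order n^2 log n term is o(n^4); both are Theta(n^4).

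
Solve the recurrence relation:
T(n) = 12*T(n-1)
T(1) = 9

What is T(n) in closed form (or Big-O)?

Each step multiplies by 12. T(n) = T(1)*12^(n-1) = 9*12^(n-1).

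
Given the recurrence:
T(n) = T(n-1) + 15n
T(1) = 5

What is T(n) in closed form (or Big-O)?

Unrolling: T(n) = 5 + 15*(2 + 3 + ... + n) = 5 + 15*(n(n+1)/2 - 1) = O(n^2).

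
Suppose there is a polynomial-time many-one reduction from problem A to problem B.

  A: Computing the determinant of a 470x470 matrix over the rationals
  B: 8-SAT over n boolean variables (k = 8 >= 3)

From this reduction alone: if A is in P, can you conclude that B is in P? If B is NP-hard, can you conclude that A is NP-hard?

A poly-time reduction A <=_p B transfers tractability DOWN (B easy => A easy) and hardness UP (A hard => B hard), not the reverse.
From A in P, the reduction alone does NOT give B in P: any problem in P trivially reduces to SAT, yet SAT is not known to be in P.
From B NP-hard, the reduction alone does NOT give A NP-hard: again, easy problems reduce to hard ones.
(Here in fact A is P and B is NP-complete.)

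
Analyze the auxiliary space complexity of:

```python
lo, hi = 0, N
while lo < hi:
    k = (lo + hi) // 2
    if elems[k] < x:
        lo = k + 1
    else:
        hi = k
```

Space complexity: O(1).
Only a constant amount of auxiliary storage is used; nothing grows with n.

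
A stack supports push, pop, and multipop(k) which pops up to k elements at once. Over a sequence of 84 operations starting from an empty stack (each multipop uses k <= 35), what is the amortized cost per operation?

Each element is pushed exactly once and popped at most once (whether by pop or as part of a multipop). So the total number of individual pops over the whole sequence is at most the number of pushes, which is at most 84. Total work <= 2 * 84, hence O(1) amortized per operation.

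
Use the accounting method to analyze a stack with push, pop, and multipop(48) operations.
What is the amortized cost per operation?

Assign 2 credits per push (1 for the push, 1 saved for a future pop). Each pop or element popped by multipop(48) uses 1 saved credit. Total credits never go negative, so amortized cost is O(1).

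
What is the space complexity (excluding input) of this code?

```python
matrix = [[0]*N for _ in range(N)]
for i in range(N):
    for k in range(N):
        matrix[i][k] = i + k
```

Space complexity: O(n^2).
A 2D structure of size n x n is allocated.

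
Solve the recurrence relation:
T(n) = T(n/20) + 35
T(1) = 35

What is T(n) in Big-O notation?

Each step divides n by 20 and adds 35. After log_20(n) steps, T(n) = O(log n).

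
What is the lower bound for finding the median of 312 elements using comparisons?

To find the median of 312 elements, every element must be compared at least once, so the lower bound is Omega(n). The BFPRT algorithm achieves O(n), making this tight.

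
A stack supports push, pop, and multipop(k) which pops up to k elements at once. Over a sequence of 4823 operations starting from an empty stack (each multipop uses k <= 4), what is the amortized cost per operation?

Each element is pushed exactly once and popped at most once (whether by pop or as part of a multipop). So the total number of individual pops over the whole sequence is at most the number of pushes, which is at most 4823. Total work <= 2 * 4823, hence O(1) amortized per operation.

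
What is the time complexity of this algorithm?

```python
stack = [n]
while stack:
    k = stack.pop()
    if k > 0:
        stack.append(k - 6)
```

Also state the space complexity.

Time complexity: O(n).
Space complexity: O(1).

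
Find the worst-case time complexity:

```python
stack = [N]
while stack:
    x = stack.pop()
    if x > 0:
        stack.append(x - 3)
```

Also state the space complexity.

Time complexity: O(n).
Space complexity: O(1).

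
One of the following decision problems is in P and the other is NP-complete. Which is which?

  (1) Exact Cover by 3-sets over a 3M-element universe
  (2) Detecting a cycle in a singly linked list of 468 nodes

(1) is NP-complete: one of Karp's 21 NP-complete problems.
(2) is P: Floyd's tortoise-and-hare runs in O(n) time, O(1) space.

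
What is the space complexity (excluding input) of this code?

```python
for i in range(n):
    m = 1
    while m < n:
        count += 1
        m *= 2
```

Space complexity: O(1).
Only a constant amount of auxiliary storage is used; nothing grows with n.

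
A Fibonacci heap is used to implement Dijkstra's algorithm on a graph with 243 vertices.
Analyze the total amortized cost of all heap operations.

Dijkstra performs 243 insert, 243 extract-min, and at most E decrease-key operations. With Fibonacci heap: insert O(1) amortized, extract-min O(log n) amortized, decrease-key O(1) amortized. Total with n = 243: O(n * 1 + n * log n + E * 1) = O(n log n + E).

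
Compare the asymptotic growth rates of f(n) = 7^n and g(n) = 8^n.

g(n) = 8^n grows faster: (8/7)^n -> infinity since 8/7 > 1.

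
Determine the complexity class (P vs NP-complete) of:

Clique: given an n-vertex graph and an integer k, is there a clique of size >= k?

This problem is NP-complete: complement of Independent Set / Vertex Cover (with k part of the input).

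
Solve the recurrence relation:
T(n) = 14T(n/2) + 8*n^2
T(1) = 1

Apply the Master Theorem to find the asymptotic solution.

a=14, b=2, f(n)=8*n^2. log_2(14) = 3.807. Case 1 of Master Theorem: T(n) = O(n^3.807).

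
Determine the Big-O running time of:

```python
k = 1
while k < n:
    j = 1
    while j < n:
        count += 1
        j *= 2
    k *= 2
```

Time complexity: O(log^2 n).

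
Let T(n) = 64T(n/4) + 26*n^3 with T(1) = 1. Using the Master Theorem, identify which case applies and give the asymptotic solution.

a=64, b=4, f(n)=26*n^3.
log_4(64) = 3, so n^(log_b(a)) = n^3.
f(n) = Theta(n^3), so Case 2 applies.
T(n) = Theta(n^3 log n).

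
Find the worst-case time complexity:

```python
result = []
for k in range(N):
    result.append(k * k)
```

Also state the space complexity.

Time complexity: O(n).
Space complexity: O(n).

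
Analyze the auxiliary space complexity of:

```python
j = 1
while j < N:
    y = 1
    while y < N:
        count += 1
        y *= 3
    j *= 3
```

Space complexity: O(1).
Only a constant amount of auxiliary storage is used; nothing grows with n.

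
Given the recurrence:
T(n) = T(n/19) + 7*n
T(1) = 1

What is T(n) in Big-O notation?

Geometric series: 7*n*(1 + 1/19 + 1/19^2 + ...) = O(n). T(n) = O(n).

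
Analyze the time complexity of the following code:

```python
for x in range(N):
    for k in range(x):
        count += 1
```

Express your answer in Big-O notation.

Time complexity: O(n^2).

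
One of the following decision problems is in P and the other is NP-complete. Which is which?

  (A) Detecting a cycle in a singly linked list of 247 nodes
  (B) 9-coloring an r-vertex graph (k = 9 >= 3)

(A) is P: Floyd's tortoise-and-hare runs in O(n) time, O(1) space.
(B) is NP-complete: graph k-coloring for k>=3 is NP-complete by reduction from 3-SAT.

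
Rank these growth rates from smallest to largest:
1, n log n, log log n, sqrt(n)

Ordered by growth rate: 1 < log log n < sqrt(n) < n log n.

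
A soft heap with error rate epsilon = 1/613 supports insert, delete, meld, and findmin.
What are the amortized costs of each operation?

Soft heaps (Chazelle) allow up to an epsilon = 1/613 fraction of elements to have corrupted (raised) keys. Insert is O(log(1/epsilon)) = O(log 613) amortized -- the structure maintains heap-ordered binary trees of rank bounded by O(log(1/epsilon)). Meld concatenates root lists: O(1) amortized. Delete and findmin are O(1) amortized.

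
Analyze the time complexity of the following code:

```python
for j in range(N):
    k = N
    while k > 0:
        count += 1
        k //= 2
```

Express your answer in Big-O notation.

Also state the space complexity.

Time complexity: O(n log n).
Space complexity: O(1).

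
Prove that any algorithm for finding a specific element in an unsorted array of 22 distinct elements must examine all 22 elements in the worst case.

Adversary argument: if the algorithm examines fewer than 22 elements, the adversary places the target in an unexamined position. The algorithm cannot distinguish 'not present' from 'in unexamined position'.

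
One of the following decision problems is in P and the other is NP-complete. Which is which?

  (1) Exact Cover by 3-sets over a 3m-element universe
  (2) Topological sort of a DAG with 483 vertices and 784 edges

(1) is NP-complete: one of Karp's 21 NP-complete problems.
(2) is P: DFS-based topological sort runs in O(V+E).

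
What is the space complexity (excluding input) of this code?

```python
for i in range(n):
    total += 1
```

Space complexity: O(1).
Only a constant amount of auxiliary storage is used; nothing grows with n.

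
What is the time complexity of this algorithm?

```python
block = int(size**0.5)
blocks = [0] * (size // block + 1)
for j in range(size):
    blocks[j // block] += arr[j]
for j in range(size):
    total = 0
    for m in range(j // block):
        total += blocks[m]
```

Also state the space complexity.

Time complexity: O(n * sqrt(n)).
Space complexity: O(sqrt(n)).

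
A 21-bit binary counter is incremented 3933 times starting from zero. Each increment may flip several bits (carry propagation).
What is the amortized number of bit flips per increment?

Bit i flips on every 2^i-th increment, so over 3933 increments bit i flips floor(3933/2^i) times. Summing over i: total flips < 2 * 3933. Amortized: < 2 = O(1) per increment.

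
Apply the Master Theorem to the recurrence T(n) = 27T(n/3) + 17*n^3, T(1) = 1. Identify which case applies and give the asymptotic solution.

a=27, b=3, f(n)=17*n^3.
log_3(27) = 3, so n^(log_b(a)) = n^3.
f(n) = Theta(n^3), so Case 2 applies.
T(n) = Theta(n^3 log n).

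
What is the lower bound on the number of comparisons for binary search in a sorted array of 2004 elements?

With 2004 possible positions, we need at least ceil(log_2(2004)) = 11 comparisons. Each comparison splits the remaining candidates by at most half.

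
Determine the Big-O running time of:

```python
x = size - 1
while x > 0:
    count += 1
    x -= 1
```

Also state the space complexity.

Time complexity: O(n).
Space complexity: O(1).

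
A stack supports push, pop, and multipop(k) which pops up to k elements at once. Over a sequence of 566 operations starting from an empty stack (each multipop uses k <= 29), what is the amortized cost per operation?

Each element is pushed exactly once and popped at most once (whether by pop or as part of a multipop). So the total number of individual pops over the whole sequence is at most the number of pushes, which is at most 566. Total work <= 2 * 566, hence O(1) amortized per operation.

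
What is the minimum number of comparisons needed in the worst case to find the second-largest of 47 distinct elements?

Lower bound: finding the max needs 47-1 comparisons. By the adversary weight-doubling argument, the max must personally win >= ceil(log_2(47)) = 6 comparisons; the 2nd-largest is among those 6 losers, needing 6-1 more comparisons. Total >= 47-1 + 6-1 = 51. A balanced knockout tournament achieves this.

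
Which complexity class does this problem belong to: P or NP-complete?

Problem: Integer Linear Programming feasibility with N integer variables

This problem is NP-complete: ILP feasibility is NP-complete (LP relaxation is in P).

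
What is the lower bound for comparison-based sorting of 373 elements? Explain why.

A comparison-based sorting algorithm corresponds to a decision tree. With 373! possible permutations, the tree has 373! leaves. The height is at least log_2(373!) = Omega(n log n) by Stirling's approximation.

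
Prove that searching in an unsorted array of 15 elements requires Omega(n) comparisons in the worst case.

An adversary can always place the target in the last position checked. Until all 15 positions are examined, the target might be in any unchecked position. Therefore 15 comparisons are necessary.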